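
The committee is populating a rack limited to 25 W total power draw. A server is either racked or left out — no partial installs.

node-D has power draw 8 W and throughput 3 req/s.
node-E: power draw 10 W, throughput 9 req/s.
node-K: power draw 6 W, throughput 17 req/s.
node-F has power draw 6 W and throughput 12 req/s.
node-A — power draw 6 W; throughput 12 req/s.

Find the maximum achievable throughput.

Take node-K, node-F, and node-A: power draw 6 + 6 + 6 = 18 ≤ 25, throughput 17 + 12 + 12 = 41.
No other feasible combination does better.

41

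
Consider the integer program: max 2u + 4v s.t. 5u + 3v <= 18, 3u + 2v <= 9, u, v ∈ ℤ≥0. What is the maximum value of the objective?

16

Relaxing integrality, the LP optimum is 18.00 at (u,v) = (0, 4.5), which is not an integer point.
(u,v)=(0,4): 5·0+3·4=12≤18, 3·0+2·4=8≤9, objective 16.
(u,v)=(1,3): 5·1+3·3=14≤18, 3·1+2·3=9≤9, objective 14.
(u,v)=(0,3): 5·0+3·3=9≤18, 3·0+2·3=6≤9, objective 12.
The best lattice point is (0,4), giving 16.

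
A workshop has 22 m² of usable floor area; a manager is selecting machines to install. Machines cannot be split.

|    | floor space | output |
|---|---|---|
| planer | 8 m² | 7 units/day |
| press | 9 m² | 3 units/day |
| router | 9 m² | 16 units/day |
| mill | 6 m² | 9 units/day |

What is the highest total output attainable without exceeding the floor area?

25

This is a 0-1 knapsack instance.
planer + router: floor space 8 + 9 = 17 ≤ 22, output 7 + 16 = 23.
router + mill: floor space 9 + 6 = 15 ≤ 22, output 16 + 9 = 25.
press + router: floor space 9 + 9 = 18 ≤ 22, output 3 + 16 = 19.
Best is router and mill with total output 25.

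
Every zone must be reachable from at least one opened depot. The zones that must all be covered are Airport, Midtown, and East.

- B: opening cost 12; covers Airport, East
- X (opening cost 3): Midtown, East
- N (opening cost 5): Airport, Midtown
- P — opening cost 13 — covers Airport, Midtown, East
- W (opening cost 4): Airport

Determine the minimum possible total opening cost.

Choose X and W: together they cover Airport, Midtown, East — every zone.
Total opening cost: 3 + 4 = 7.
No cover costs less than 7.

7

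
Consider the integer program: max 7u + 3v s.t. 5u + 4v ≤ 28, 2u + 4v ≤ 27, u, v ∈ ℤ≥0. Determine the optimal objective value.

(u,v)=(5,0): 5·5+4·0=25≤28, 2·5+4·0=10≤27, objective 35.
(u,v)=(4,1): 5·4+4·1=24≤28, 2·4+4·1=12≤27, objective 31.
(u,v)=(4,0): 5·4+4·0=20≤28, 2·4+4·0=8≤27, objective 28.
The best lattice point is (5,0), giving 35.

35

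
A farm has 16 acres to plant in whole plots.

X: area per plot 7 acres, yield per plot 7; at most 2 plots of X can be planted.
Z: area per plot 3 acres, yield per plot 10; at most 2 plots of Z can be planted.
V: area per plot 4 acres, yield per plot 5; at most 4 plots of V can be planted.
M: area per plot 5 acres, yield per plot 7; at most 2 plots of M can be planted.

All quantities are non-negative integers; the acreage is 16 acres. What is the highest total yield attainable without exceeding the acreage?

Z has the best ratio (10/3); taking only Z gives at most 2×10 = 20 (stopped by the supply cap of 2).
Mixing does better — 2×Z and 2×M: area 16 ≤ 16, yield 2·10 + 2·7 = 34.

34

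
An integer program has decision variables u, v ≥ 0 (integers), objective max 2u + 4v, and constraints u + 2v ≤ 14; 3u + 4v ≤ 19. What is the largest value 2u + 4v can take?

18

The continuous relaxation peaks at (0, 4.75) with value 19.00; rounding to a feasible lattice point costs some objective.
(u,v)=(1,4): 1·1+2·4=9≤14, 3·1+4·4=19≤19, objective 18.
(u,v)=(0,4): 1·0+2·4=8≤14, 3·0+4·4=16≤19, objective 16.
No feasible integer point exceeds 18.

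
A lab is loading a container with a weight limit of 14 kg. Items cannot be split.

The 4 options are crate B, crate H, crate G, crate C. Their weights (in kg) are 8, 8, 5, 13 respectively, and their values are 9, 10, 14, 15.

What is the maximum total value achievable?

24

This is an integer program with binary decision variables.
Take crate H and crate G: weight 8 + 5 = 13 ≤ 14, value 10 + 14 = 24.
No other feasible combination does better.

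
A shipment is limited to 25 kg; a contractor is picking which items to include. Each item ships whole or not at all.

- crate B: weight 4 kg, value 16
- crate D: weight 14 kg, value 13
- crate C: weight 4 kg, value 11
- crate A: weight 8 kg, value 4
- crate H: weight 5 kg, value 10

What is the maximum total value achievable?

41

Allowing fractional choices, the relaxed optimum would be about 48.1, but items are indivisible.
crate B + crate C + crate A + crate H: weight 4 + 4 + 8 + 5 = 21 ≤ 25, value 16 + 11 + 4 + 10 = 41.
crate B + crate D + crate C: weight 4 + 14 + 4 = 22 ≤ 25, value 16 + 13 + 11 = 40.
Best is crate B, crate C, crate A, and crate H with total value 41.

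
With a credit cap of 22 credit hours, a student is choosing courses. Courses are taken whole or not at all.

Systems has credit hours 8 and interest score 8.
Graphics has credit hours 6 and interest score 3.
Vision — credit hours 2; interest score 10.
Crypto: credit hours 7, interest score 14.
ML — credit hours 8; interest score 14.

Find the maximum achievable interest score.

38

Systems + Vision + Crypto: credit hours 8 + 2 + 7 = 17 ≤ 22, interest score 8 + 10 + 14 = 32.
Vision + Crypto + ML: credit hours 2 + 7 + 8 = 17 ≤ 22, interest score 10 + 14 + 14 = 38.
Best is Vision, Crypto, and ML with total interest score 38.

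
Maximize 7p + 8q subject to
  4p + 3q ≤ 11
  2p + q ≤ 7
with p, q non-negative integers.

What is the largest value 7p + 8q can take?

24

Relaxing integrality, the LP optimum is 29.33 at (p,q) = (0, 3.67), which is not an integer point.
(p,q)=(0,3): 4·0+3·3=9≤11, 2·0+1·3=3≤7, objective 24.
(p,q)=(1,2): 4·1+3·2=10≤11, 2·1+1·2=4≤7, objective 23.
(p,q)=(0,2): 4·0+3·2=6≤11, 2·0+1·2=2≤7, objective 16.
The best lattice point is (0,3), giving 24.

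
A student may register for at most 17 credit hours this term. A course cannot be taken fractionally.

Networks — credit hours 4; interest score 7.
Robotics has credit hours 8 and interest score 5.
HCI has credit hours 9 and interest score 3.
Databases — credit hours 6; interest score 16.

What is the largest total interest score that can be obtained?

Take Networks and Databases: credit hours 4 + 6 = 10 ≤ 17, interest score 7 + 16 = 23.
No other feasible combination does better.

23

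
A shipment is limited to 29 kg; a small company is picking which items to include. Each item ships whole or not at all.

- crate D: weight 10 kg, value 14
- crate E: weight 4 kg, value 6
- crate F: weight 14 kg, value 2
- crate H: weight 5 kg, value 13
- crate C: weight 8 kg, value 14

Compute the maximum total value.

Allowing fractional choices, the relaxed optimum would be about 47.3, but items are indivisible.
crate D + crate E + crate C: weight 10 + 4 + 8 = 22 ≤ 29, value 14 + 6 + 14 = 34.
crate D + crate E + crate H + crate C: weight 10 + 4 + 5 + 8 = 27 ≤ 29, value 14 + 6 + 13 + 14 = 47.
crate D + crate H + crate C: weight 10 + 5 + 8 = 23 ≤ 29, value 14 + 13 + 14 = 41.
Best is crate D, crate E, crate H, and crate C with total value 47.

47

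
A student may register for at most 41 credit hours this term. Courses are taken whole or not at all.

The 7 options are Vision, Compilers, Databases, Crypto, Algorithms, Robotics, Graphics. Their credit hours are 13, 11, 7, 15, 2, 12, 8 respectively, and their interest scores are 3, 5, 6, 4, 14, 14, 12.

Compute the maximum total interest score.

Allowing fractional choices, the relaxed optimum would be about 51.3, but courses are indivisible.
Databases + Algorithms + Robotics + Graphics: credit hours 7 + 2 + 12 + 8 = 29 ≤ 41, interest score 6 + 14 + 14 + 12 = 46.
Compilers + Databases + Algorithms + Robotics + Graphics: credit hours 11 + 7 + 2 + 12 + 8 = 40 ≤ 41, interest score 5 + 6 + 14 + 14 + 12 = 51.
Best is Compilers, Databases, Algorithms, Robotics, and Graphics with total interest score 51.

51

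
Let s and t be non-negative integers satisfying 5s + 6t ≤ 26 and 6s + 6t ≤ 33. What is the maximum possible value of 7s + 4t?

Relaxing integrality, the LP optimum is 36.40 at (s,t) = (5.2, 0), which is not an integer point.
(s,t)=(5,0): 5·5+6·0=25≤26, 6·5+6·0=30≤33, objective 35.
(s,t)=(4,1): 5·4+6·1=26≤26, 6·4+6·1=30≤33, objective 32.
(s,t)=(4,0): 5·4+6·0=20≤26, 6·4+6·0=24≤33, objective 28.
No feasible integer point exceeds 35.

35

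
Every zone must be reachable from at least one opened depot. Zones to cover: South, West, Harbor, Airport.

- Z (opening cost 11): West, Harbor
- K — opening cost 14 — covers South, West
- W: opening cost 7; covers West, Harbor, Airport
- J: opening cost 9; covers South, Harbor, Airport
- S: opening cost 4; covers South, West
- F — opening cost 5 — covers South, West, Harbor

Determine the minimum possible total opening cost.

The greedy cost-per-new-zone heuristic would pick F and W for 12, but a cheaper cover exists.
Choose W and S: together they cover South, West, Harbor, Airport — every zone.
Total opening cost: 7 + 4 = 11.
No cover costs less than 11.

11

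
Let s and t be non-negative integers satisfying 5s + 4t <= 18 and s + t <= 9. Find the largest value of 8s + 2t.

24

(s,t)=(3,0): 5·3+4·0=15≤18, 1·3+1·0=3≤9, objective 24.
(s,t)=(2,1): 5·2+4·1=14≤18, 1·2+1·1=3≤9, objective 18.
(s,t)=(2,0): 5·2+4·0=10≤18, 1·2+1·0=2≤9, objective 16.
No feasible integer point exceeds 24.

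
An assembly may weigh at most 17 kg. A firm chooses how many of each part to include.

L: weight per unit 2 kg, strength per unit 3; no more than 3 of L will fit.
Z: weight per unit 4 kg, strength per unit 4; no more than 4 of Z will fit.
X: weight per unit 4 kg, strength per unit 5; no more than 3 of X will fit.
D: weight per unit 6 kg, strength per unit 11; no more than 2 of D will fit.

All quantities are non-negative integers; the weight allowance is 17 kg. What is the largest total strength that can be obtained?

28

This is a bounded integer knapsack.
Take 2×L and 2×D: weight 16 ≤ 17, strength 2·3 + 2·11 = 28.
D has the best ratio (11/6) and is taken to its limit of 2; remaining capacity is filled optimally with the others.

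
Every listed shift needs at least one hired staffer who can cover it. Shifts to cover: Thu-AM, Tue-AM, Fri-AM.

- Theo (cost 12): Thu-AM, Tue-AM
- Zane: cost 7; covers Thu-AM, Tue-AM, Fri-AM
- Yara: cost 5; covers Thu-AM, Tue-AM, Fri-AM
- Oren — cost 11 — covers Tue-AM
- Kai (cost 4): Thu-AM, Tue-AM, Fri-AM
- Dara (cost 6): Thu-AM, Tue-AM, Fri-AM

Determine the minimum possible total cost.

Kai alone covers Thu-AM, Tue-AM, Fri-AM — every shift.
Total cost: 4.
No cover costs less than 4.

4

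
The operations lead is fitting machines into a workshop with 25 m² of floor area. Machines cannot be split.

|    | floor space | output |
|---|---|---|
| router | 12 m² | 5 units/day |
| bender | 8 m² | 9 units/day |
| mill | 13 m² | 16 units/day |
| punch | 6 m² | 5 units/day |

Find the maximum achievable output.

25

This is an integer program with binary decision variables.
Take bender and mill: floor space 8 + 13 = 21 ≤ 25, output 9 + 16 = 25.
No other feasible combination does better.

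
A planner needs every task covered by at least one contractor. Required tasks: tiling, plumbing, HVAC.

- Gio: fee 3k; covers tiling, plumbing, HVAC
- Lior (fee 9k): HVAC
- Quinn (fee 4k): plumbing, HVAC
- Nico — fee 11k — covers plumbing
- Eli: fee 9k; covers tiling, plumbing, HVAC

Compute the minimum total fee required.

Gio alone covers tiling, plumbing, HVAC — every task.
Total fee: 3.
No cover costs less than 3.

3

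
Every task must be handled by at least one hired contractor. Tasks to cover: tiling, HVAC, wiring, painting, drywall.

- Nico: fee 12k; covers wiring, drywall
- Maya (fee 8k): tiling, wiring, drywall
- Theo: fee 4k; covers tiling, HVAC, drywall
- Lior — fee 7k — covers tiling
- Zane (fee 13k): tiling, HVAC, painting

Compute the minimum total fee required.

This is an integer covering problem.
The greedy cost-per-new-task heuristic would pick Theo, Maya, and Zane for 25, but a cheaper cover exists.
Choose Maya and Zane: together they cover tiling, HVAC, wiring, painting, drywall — every task.
Total fee: 8 + 13 = 21.
No cover costs less than 21.

21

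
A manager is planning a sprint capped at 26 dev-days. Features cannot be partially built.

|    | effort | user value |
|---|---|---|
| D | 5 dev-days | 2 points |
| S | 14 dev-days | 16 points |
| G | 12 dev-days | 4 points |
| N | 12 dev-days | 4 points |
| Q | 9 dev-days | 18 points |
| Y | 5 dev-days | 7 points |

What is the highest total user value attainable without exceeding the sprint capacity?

34

Treat it as a binary knapsack problem.
S + Q: effort 14 + 9 = 23 ≤ 26, user value 16 + 18 = 34.
G + Q + Y: effort 12 + 9 + 5 = 26 ≤ 26, user value 4 + 18 + 7 = 29.
N + Q + Y: effort 12 + 9 + 5 = 26 ≤ 26, user value 4 + 18 + 7 = 29.
Best is S and Q with total user value 34.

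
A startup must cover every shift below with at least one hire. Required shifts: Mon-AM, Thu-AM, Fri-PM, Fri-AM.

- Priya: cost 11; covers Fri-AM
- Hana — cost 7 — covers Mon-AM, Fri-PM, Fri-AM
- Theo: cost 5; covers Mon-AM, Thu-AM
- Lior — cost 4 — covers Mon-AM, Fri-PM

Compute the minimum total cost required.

The greedy cost-per-new-shift heuristic would pick Lior, Theo, and Hana for 16, but a cheaper cover exists.
Choose Hana and Theo: together they cover Mon-AM, Thu-AM, Fri-PM, Fri-AM — every shift.
Total cost: 7 + 5 = 12.
No cover costs less than 12.

12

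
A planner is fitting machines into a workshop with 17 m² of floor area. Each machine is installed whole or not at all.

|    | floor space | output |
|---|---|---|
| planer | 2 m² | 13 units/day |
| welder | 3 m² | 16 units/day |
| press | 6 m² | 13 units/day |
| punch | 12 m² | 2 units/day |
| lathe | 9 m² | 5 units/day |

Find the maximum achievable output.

This is an integer program with binary decision variables.
Allowing fractional choices, the relaxed optimum would be about 45.3, but machines are indivisible.
planer + welder + punch: floor space 2 + 3 + 12 = 17 ≤ 17, output 13 + 16 + 2 = 31.
planer + welder + press: floor space 2 + 3 + 6 = 11 ≤ 17, output 13 + 16 + 13 = 42.
planer + welder + lathe: floor space 2 + 3 + 9 = 14 ≤ 17, output 13 + 16 + 5 = 34.
Best is planer, welder, and press with total output 42.

42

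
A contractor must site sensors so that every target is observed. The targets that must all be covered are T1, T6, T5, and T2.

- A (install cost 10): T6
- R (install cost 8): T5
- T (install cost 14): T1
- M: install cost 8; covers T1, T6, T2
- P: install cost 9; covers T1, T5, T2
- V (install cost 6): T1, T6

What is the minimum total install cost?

The greedy cost-per-new-target heuristic would pick M and R for 16, but a cheaper cover exists.
Choose P and V: together they cover T1, T6, T5, T2 — every target.
Total install cost: 9 + 6 = 15.
No cover costs less than 15.

15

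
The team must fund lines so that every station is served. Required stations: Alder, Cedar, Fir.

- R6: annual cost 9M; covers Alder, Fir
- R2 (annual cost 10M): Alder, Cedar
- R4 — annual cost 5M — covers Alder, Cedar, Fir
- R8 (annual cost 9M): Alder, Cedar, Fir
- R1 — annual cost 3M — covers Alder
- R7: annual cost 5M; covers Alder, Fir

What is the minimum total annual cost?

5

R4 alone covers Alder, Cedar, Fir — every station.
Total annual cost: 5.
No cover costs less than 5.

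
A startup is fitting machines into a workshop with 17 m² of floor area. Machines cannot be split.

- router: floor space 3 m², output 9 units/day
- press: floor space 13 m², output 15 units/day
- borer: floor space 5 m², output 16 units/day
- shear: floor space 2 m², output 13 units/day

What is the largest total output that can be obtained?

38

Take router, borer, and shear: floor space 3 + 5 + 2 = 10 ≤ 17, output 9 + 16 + 13 = 38.
No other feasible combination does better.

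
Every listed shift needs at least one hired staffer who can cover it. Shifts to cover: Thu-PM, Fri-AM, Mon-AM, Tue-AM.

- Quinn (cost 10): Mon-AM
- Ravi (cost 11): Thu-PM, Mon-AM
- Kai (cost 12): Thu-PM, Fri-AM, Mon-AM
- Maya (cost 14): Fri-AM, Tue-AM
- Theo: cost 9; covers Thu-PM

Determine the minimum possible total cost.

This is an integer covering problem.
Choose Ravi and Maya: together they cover Thu-PM, Fri-AM, Mon-AM, Tue-AM — every shift.
Total cost: 11 + 14 = 25.

25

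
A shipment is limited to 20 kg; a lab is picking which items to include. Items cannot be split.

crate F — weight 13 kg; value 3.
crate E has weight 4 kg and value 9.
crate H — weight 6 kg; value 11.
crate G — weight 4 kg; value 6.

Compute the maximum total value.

26

crate E + crate H: weight 4 + 6 = 10 ≤ 20, value 9 + 11 = 20.
crate E + crate H + crate G: weight 4 + 6 + 4 = 14 ≤ 20, value 9 + 11 + 6 = 26.
crate H + crate G: weight 6 + 4 = 10 ≤ 20, value 11 + 6 = 17.
Best is crate E, crate H, and crate G with total value 26.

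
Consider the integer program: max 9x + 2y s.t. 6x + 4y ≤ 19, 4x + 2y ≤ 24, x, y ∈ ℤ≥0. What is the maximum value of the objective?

Relaxing integrality, the LP optimum is 28.50 at (x,y) = (3.17, 0), which is not an integer point.
(x,y)=(3,0): 6·3+4·0=18≤19, 4·3+2·0=12≤24, objective 27.
(x,y)=(2,1): 6·2+4·1=16≤19, 4·2+2·1=10≤24, objective 20.
(x,y)=(2,0): 6·2+4·0=12≤19, 4·2+2·0=8≤24, objective 18.
No feasible integer point exceeds 27.

27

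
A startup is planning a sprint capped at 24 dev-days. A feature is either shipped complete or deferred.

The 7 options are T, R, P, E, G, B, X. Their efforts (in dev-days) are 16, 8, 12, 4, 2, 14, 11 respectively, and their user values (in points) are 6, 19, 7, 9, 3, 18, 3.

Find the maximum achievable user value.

40

Allowing fractional choices, the relaxed optimum would be about 43.9, but features are indivisible.
R + B: effort 8 + 14 = 22 ≤ 24, user value 19 + 18 = 37.
R + G + B: effort 8 + 2 + 14 = 24 ≤ 24, user value 19 + 3 + 18 = 40.
Best is R, G, and B with total user value 40.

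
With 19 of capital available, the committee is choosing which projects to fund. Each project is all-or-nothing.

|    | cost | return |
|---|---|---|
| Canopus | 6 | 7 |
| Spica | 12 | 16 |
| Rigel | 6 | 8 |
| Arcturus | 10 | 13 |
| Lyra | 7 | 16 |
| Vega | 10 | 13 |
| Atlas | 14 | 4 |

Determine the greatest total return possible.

32

Canopus + Rigel + Lyra: cost 6 + 6 + 7 = 19 ≤ 19, return 7 + 8 + 16 = 31.
Spica + Lyra: cost 12 + 7 = 19 ≤ 19, return 16 + 16 = 32.
Arcturus + Lyra: cost 10 + 7 = 17 ≤ 19, return 13 + 16 = 29.
Best is Spica and Lyra with total return 32.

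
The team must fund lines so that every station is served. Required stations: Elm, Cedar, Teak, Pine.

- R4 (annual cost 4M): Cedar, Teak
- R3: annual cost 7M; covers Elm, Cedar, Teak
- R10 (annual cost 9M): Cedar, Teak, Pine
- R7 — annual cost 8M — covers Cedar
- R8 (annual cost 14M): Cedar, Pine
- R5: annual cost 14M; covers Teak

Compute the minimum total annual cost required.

This is an integer covering problem.
The greedy cost-per-new-station heuristic would pick R4, R3, and R10 for 20, but a cheaper cover exists.
Choose R3 and R10: together they cover Elm, Cedar, Teak, Pine — every station.
Total annual cost: 7 + 9 = 16.
No cover costs less than 16.

16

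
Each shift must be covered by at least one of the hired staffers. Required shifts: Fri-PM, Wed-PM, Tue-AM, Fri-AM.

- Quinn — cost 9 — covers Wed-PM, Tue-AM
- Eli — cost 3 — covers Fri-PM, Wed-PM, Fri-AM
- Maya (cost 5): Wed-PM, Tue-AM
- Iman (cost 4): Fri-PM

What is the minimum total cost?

Choose Eli and Maya: together they cover Fri-PM, Wed-PM, Tue-AM, Fri-AM — every shift.
Total cost: 3 + 5 = 8.
No cover costs less than 8.

8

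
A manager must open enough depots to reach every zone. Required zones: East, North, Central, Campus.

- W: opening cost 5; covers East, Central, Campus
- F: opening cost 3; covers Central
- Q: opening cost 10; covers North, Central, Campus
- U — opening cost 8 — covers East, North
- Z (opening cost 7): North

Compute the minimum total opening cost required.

Choose W and Z: together they cover East, North, Central, Campus — every zone.
Total opening cost: 5 + 7 = 12.
No cover costs less than 12.

12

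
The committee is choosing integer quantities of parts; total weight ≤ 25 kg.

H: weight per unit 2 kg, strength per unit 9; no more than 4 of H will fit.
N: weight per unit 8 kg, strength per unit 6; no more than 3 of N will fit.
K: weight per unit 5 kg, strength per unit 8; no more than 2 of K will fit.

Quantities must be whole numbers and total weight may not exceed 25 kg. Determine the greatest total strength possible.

4×H and 2×K: weight 18 ≤ 25, strength 4·9 + 2·8 = 52.
4×H, 1×N, and 1×K: weight 21 ≤ 25, strength 4·9 + 1·6 + 1·8 = 50.
Best is 52.

52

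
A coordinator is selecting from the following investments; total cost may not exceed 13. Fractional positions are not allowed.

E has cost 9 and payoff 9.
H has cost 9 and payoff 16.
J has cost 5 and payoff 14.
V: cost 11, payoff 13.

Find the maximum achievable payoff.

Allowing fractional choices, the relaxed optimum would be about 28.2, but investments are indivisible.
H: cost 9 ≤ 13, payoff 16.
V: cost 11 ≤ 13, payoff 13.
J: cost 5 ≤ 13, payoff 14.
Best is H with total payoff 16.

16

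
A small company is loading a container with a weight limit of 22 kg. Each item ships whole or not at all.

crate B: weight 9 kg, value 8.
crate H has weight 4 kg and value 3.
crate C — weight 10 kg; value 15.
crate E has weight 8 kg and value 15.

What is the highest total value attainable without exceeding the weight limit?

33

Take crate H, crate C, and crate E: weight 4 + 10 + 8 = 22 ≤ 22, value 3 + 15 + 15 = 33.
No other feasible combination does better.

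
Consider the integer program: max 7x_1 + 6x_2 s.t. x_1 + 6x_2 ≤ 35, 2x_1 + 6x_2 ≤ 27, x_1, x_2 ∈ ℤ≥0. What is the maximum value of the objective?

The continuous relaxation peaks at (13.5, 0) with value 94.50; rounding to a feasible lattice point costs some objective.
(x_1,x_2)=(13,0): 1·13+6·0=13≤35, 2·13+6·0=26≤27, objective 91.
(x_1,x_2)=(12,0): 1·12+6·0=12≤35, 2·12+6·0=24≤27, objective 84.
Maximum is 91 at (x_1,x_2)=(13,0).

91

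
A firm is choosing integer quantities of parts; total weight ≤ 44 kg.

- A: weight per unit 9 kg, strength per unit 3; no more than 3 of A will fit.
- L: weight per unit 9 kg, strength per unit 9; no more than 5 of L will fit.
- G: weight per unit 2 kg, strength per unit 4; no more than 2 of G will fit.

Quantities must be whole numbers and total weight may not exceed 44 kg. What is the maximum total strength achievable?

44

G has the best ratio (4/2); taking only G gives at most 2×4 = 8 (stopped by the supply cap of 2).
Mixing does better — 4×L and 2×G: weight 40 ≤ 44, strength 4·9 + 2·4 = 44.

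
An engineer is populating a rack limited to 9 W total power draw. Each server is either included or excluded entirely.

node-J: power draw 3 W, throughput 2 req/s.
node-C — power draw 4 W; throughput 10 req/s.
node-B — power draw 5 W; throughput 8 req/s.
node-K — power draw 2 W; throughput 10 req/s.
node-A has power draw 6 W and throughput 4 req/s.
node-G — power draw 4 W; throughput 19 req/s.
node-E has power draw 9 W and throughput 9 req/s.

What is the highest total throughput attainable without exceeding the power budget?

This is an integer program with binary decision variables.
Allowing fractional choices, the relaxed optimum would be about 36.5, but servers are indivisible.
node-J + node-K + node-G: power draw 3 + 2 + 4 = 9 ≤ 9, throughput 2 + 10 + 19 = 31.
node-K + node-G: power draw 2 + 4 = 6 ≤ 9, throughput 10 + 19 = 29.
node-C + node-G: power draw 4 + 4 = 8 ≤ 9, throughput 10 + 19 = 29.
Best is node-J, node-K, and node-G with total throughput 31.

31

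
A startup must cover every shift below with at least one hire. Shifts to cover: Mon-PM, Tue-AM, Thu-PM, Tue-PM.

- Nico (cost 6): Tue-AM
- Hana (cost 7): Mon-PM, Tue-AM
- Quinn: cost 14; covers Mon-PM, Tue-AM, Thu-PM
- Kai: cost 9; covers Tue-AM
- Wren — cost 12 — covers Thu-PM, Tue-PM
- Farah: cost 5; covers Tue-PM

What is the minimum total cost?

Choose Hana and Wren: together they cover Mon-PM, Tue-AM, Thu-PM, Tue-PM — every shift.
Total cost: 7 + 12 = 19.

19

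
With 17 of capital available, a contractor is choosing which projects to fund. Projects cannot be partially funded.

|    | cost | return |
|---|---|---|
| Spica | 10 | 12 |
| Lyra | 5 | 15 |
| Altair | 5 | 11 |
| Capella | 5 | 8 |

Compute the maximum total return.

Lyra + Altair + Capella: cost 5 + 5 + 5 = 15 ≤ 17, return 15 + 11 + 8 = 34.
Spica + Lyra: cost 10 + 5 = 15 ≤ 17, return 12 + 15 = 27.
Best is Lyra, Altair, and Capella with total return 34.

34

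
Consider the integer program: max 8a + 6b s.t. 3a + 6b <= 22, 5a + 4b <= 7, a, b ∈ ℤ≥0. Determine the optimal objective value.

(a,b)=(1,0) is feasible, giving 8.
(a,b)=(0,1) is feasible, giving 6.
(a,b)=(0,0) is feasible, giving 0.
Maximum is 8 at (a,b)=(1,0).

8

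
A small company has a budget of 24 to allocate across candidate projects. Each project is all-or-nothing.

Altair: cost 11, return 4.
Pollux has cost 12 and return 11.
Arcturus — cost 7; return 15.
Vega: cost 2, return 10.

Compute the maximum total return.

Take Pollux, Arcturus, and Vega: cost 12 + 7 + 2 = 21 ≤ 24, return 11 + 15 + 10 = 36.
No other feasible combination does better.

36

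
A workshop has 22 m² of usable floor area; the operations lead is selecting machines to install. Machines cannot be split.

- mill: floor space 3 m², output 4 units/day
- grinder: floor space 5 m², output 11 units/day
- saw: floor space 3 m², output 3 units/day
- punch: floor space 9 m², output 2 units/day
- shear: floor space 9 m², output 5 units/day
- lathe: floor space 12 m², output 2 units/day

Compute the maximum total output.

23

Allowing fractional choices, the relaxed optimum would be about 23.4, but machines are indivisible.
mill + grinder + saw + shear: floor space 3 + 5 + 3 + 9 = 20 ≤ 22, output 4 + 11 + 3 + 5 = 23.
mill + grinder + shear: floor space 3 + 5 + 9 = 17 ≤ 22, output 4 + 11 + 5 = 20.
Best is mill, grinder, saw, and shear with total output 23.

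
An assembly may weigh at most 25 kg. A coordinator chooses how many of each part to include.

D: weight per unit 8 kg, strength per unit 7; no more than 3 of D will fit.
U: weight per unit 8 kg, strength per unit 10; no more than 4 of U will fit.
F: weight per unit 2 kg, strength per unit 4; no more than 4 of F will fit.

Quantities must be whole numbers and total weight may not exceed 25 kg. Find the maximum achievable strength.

2×U and 4×F: weight 24 ≤ 25, strength 2·10 + 4·4 = 36.
1×D, 1×U, and 4×F: weight 24 ≤ 25, strength 1·7 + 1·10 + 4·4 = 33.
Best is 36.

36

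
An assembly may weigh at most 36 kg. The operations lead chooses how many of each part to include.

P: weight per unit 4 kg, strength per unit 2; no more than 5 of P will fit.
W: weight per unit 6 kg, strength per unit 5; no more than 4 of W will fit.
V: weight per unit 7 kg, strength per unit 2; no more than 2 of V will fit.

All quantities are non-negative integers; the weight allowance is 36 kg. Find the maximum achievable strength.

26

This is a bounded integer knapsack.
Take 3×P and 4×W: weight 36 ≤ 36, strength 3·2 + 4·5 = 26.
W has the best ratio (5/6) and is taken to its limit of 4; remaining capacity is filled optimally with the others.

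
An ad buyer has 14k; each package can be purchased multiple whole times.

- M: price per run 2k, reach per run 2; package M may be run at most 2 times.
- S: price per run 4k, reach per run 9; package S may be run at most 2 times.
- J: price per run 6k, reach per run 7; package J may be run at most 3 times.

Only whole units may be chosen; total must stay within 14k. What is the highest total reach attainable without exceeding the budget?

25

2×S and 1×J: price 14 ≤ 14, reach 2·9 + 1·7 = 25.
2×M and 2×S: price 12 ≤ 14, reach 2·2 + 2·9 = 22.
Best is 25.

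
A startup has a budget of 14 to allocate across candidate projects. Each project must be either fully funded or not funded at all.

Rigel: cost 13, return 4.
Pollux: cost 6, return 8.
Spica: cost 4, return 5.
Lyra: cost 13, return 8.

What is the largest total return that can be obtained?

Allowing fractional choices, the relaxed optimum would be about 15.5, but projects are indivisible.
Pollux + Spica: cost 6 + 4 = 10 ≤ 14, return 8 + 5 = 13.
Lyra: cost 13 ≤ 14, return 8.
Pollux: cost 6 ≤ 14, return 8.
Best is Pollux and Spica with total return 13.

13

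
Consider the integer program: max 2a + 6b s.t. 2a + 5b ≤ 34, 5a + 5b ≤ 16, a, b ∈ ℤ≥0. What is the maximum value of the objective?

Relaxing integrality, the LP optimum is 19.20 at (a,b) = (0, 3.2), which is not an integer point.
(a,b)=(0,3): 2·0+5·3=15≤34, 5·0+5·3=15≤16, objective 18.
(a,b)=(1,2): 2·1+5·2=12≤34, 5·1+5·2=15≤16, objective 14.
(a,b)=(0,2): 2·0+5·2=10≤34, 5·0+5·2=10≤16, objective 12.
No feasible integer point exceeds 18.

18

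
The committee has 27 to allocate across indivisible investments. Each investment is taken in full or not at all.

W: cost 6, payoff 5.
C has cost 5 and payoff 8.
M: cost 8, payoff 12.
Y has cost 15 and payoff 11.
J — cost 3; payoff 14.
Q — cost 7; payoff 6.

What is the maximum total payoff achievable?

This is an integer program with binary decision variables.
Allowing fractional choices, the relaxed optimum would be about 43.3, but investments are indivisible.
W + M + J + Q: cost 6 + 8 + 3 + 7 = 24 ≤ 27, payoff 5 + 12 + 14 + 6 = 37.
C + M + J + Q: cost 5 + 8 + 3 + 7 = 23 ≤ 27, payoff 8 + 12 + 14 + 6 = 40.
W + C + M + J: cost 6 + 5 + 8 + 3 = 22 ≤ 27, payoff 5 + 8 + 12 + 14 = 39.
Best is C, M, J, and Q with total payoff 40.

40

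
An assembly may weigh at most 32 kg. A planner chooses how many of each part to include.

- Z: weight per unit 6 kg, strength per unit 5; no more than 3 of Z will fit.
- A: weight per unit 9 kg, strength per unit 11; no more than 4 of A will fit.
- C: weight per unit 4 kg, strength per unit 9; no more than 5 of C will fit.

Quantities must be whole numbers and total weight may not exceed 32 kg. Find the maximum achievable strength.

56

Take 1×A and 5×C: weight 29 ≤ 32, strength 1·11 + 5·9 = 56.
C has the best ratio (9/4) and is taken to its limit of 5; remaining capacity is filled optimally with the others.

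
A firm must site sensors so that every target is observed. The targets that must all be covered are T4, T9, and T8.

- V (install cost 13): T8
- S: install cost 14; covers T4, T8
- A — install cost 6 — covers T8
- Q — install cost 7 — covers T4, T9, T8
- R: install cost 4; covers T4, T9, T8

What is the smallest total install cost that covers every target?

R alone covers T4, T9, T8 — every target.
Total install cost: 4.

4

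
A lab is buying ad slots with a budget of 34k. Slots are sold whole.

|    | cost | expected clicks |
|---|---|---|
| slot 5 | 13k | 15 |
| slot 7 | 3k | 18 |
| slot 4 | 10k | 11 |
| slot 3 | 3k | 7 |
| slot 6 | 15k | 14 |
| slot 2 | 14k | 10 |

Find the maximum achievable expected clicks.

This is an integer program with binary decision variables.
slot 5 + slot 7 + slot 4 + slot 3: cost 13 + 3 + 10 + 3 = 29 ≤ 34, expected clicks 15 + 18 + 11 + 7 = 51.
slot 5 + slot 7 + slot 3 + slot 6: cost 13 + 3 + 3 + 15 = 34 ≤ 34, expected clicks 15 + 18 + 7 + 14 = 54.
Best is slot 5, slot 7, slot 3, and slot 6 with total expected clicks 54.

54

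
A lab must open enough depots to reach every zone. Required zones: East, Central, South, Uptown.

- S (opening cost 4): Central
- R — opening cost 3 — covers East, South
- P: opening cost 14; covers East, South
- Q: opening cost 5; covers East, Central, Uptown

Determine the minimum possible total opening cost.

8

Choose R and Q: together they cover East, Central, South, Uptown — every zone.
Total opening cost: 3 + 5 = 8.
No cover costs less than 8.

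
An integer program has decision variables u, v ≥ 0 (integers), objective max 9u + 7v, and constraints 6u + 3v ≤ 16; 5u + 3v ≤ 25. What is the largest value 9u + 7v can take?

35

(u,v)=(0,5): 6·0+3·5=15≤16, 5·0+3·5=15≤25, objective 35.
(u,v)=(0,4): 6·0+3·4=12≤16, 5·0+3·4=12≤25, objective 28.
No feasible integer point exceeds 35.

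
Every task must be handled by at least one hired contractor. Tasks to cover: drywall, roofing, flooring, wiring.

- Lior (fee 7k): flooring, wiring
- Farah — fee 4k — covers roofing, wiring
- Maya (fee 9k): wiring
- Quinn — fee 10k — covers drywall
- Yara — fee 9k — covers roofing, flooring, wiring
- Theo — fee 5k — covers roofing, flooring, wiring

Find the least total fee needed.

15

Choose Quinn and Theo: together they cover drywall, roofing, flooring, wiring — every task.
Total fee: 10 + 5 = 15.
No cover costs less than 15.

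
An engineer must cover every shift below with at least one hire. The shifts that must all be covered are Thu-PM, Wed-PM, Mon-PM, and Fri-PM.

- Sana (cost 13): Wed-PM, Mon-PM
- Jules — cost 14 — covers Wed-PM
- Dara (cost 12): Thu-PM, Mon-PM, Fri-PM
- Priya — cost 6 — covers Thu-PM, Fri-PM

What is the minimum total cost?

Choose Sana and Priya: together they cover Thu-PM, Wed-PM, Mon-PM, Fri-PM — every shift.
Total cost: 13 + 6 = 19.
No cover costs less than 19.

19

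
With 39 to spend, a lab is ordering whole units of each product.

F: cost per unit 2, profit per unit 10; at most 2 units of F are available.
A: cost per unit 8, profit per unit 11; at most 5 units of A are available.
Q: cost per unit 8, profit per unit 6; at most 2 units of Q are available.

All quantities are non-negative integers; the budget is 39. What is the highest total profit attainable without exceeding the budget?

This is a bounded integer knapsack.
F has the best ratio (10/2); taking only F gives at most 2×10 = 20 (stopped by the supply cap of 2).
Mixing does better — 2×F and 4×A: cost 36 ≤ 39, profit 2·10 + 4·11 = 64.

64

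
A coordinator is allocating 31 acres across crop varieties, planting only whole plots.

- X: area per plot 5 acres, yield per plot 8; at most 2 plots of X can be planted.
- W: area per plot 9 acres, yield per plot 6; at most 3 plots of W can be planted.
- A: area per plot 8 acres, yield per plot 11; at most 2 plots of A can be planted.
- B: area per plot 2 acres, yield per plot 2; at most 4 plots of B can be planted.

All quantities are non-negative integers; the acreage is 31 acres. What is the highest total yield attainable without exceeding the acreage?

42

Take 2×X, 2×A, and 2×B: area 30 ≤ 31, yield 2·8 + 2·11 + 2·2 = 42.
X has the best ratio (8/5) and is taken to its limit of 2; remaining capacity is filled optimally with the others.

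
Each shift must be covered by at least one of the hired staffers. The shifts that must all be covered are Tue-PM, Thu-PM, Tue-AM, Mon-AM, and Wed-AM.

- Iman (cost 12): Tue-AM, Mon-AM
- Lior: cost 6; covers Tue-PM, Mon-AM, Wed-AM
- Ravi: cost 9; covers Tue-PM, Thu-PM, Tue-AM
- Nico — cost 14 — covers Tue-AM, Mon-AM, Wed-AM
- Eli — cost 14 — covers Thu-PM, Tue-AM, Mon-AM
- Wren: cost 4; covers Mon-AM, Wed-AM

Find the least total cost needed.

13

The greedy cost-per-new-shift heuristic would pick Lior and Ravi for 15, but a cheaper cover exists.
Choose Ravi and Wren: together they cover Tue-PM, Thu-PM, Tue-AM, Mon-AM, Wed-AM — every shift.
Total cost: 9 + 4 = 13.
No cover costs less than 13.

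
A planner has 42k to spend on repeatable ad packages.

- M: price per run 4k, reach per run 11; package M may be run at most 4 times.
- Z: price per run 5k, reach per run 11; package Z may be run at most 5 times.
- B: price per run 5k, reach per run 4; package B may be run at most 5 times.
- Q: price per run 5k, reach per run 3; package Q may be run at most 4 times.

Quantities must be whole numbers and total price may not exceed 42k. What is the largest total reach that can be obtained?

M has the best ratio (11/4); taking only M gives at most 4×11 = 44 (stopped by the supply cap of 4).
Mixing does better — 4×M and 5×Z: price 41 ≤ 42, reach 4·11 + 5·11 = 99.

99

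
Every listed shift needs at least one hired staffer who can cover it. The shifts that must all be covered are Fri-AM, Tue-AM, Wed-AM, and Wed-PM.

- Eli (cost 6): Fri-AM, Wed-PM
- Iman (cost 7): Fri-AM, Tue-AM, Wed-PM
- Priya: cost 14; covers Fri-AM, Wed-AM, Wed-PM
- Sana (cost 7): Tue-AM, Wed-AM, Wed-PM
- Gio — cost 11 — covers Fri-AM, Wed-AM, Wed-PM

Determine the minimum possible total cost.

13

The greedy cost-per-new-shift heuristic would pick Iman and Sana for 14, but a cheaper cover exists.
Choose Eli and Sana: together they cover Fri-AM, Tue-AM, Wed-AM, Wed-PM — every shift.
Total cost: 6 + 7 = 13.
No cover costs less than 13.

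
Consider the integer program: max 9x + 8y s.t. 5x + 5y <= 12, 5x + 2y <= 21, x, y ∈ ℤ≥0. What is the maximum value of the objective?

18

Relaxing integrality, the LP optimum is 21.60 at (x,y) = (2.4, 0), which is not an integer point.
(x,y)=(2,0) is feasible, giving 18.
(x,y)=(1,1) is feasible, giving 17.
(x,y)=(1,0) is feasible, giving 9.
Maximum is 18 at (x,y)=(2,0).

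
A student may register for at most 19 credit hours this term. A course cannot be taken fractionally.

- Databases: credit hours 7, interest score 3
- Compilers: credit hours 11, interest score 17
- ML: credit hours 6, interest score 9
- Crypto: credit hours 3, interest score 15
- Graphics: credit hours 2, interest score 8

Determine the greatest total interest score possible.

40

Take Compilers, Crypto, and Graphics: credit hours 11 + 3 + 2 = 16 ≤ 19, interest score 17 + 15 + 8 = 40.
No other feasible combination does better.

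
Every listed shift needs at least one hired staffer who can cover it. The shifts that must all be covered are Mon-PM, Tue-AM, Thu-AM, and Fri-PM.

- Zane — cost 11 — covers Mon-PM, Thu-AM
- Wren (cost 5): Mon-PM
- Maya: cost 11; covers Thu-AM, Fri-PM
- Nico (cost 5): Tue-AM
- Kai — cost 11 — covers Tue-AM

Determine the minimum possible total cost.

Choose Wren, Maya, and Nico: together they cover Mon-PM, Tue-AM, Thu-AM, Fri-PM — every shift.
Total cost: 5 + 11 + 5 = 21.
No cover costs less than 21.

21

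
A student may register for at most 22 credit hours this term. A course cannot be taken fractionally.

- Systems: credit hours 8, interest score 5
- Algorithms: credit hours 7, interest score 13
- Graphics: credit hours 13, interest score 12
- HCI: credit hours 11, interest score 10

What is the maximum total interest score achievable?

25

Take Algorithms and Graphics: credit hours 7 + 13 = 20 ≤ 22, interest score 13 + 12 = 25.
No other feasible combination does better.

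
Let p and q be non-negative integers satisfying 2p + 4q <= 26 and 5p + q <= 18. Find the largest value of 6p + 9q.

(p,q)=(1,6) is feasible, giving 60.
(p,q)=(2,5) is feasible, giving 57.
(p,q)=(0,6) is feasible, giving 54.
The best lattice point is (1,6), giving 60.

60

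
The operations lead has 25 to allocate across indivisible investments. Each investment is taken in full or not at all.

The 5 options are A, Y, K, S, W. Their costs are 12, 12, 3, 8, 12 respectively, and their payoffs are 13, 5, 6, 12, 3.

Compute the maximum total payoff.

A + S: cost 12 + 8 = 20 ≤ 25, payoff 13 + 12 = 25.
A + K + S: cost 12 + 3 + 8 = 23 ≤ 25, payoff 13 + 6 + 12 = 31.
Best is A, K, and S with total payoff 31.

31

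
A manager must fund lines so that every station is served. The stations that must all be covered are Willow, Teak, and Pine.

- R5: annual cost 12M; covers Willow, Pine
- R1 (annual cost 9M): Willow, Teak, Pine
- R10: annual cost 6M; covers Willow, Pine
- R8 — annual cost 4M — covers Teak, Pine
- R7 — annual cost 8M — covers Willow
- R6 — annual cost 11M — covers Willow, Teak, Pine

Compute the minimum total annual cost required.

9

This is an integer covering problem.
R1 alone covers Willow, Teak, Pine — every station.
Total annual cost: 9.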